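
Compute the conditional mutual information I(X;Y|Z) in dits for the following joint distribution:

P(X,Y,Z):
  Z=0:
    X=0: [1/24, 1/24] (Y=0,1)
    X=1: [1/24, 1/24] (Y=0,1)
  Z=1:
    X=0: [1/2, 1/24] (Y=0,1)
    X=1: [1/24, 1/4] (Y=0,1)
0.1186 dits

Conditional mutual information: I(X;Y|Z) = H(X|Z) + H(Y|Z) - H(X,Y|Z)

H(Z) = 0.1957
H(X,Z) = 0.4802 → H(X|Z) = 0.2845
H(Y,Z) = 0.4802 → H(Y|Z) = 0.2845
H(X,Y,Z) = 0.6461 → H(X,Y|Z) = 0.4504

I(X;Y|Z) = 0.2845 + 0.2845 - 0.4504 = 0.1186 dits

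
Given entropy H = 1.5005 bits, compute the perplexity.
2.8294

Perplexity is 2^H (or exp(H) for natural log).

H = 1.5005 bits
Perplexity = 2^1.5005 = 2.8294

Interpretation: The model's uncertainty is equivalent to choosing uniformly among 2.8 options.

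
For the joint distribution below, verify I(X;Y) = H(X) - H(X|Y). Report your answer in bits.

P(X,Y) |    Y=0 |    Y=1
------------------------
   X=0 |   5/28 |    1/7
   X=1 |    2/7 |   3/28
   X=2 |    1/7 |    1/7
I(X;Y) = 0.0302 bits

Mutual information has multiple equivalent forms:
- I(X;Y) = H(X) - H(X|Y)
- I(X;Y) = H(Y) - H(Y|X)
- I(X;Y) = H(X) + H(Y) - H(X,Y)

Computing all quantities:
H(X) = 1.5722, H(Y) = 0.9666, H(X,Y) = 2.5086
H(X|Y) = 1.5420, H(Y|X) = 0.9364

Verification:
H(X) - H(X|Y) = 1.5722 - 1.5420 = 0.0302
H(Y) - H(Y|X) = 0.9666 - 0.9364 = 0.0302
H(X) + H(Y) - H(X,Y) = 1.5722 + 0.9666 - 2.5086 = 0.0302

All forms give I(X;Y) = 0.0302 bits. ✓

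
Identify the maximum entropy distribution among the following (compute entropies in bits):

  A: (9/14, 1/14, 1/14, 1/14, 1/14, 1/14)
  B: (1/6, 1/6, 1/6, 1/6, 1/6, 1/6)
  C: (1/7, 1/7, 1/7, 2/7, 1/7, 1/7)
B

For a discrete distribution over n outcomes, entropy is maximized by the uniform distribution.

Computing entropies:
H(A) = 1.7695 bits
H(B) = 2.5850 bits
H(C) = 2.5216 bits

The uniform distribution (where all probabilities equal 1/6) achieves the maximum entropy of log_2(6) = 2.5850 bits.

Distribution B has the highest entropy.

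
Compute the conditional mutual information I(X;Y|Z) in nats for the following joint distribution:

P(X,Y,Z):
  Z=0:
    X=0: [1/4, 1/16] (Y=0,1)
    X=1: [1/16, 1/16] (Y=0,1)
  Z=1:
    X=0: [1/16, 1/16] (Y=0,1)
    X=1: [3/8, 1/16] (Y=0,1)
0.0506 nats

Conditional mutual information: I(X;Y|Z) = H(X|Z) + H(Y|Z) - H(X,Y|Z)

H(Z) = 0.6853
H(X,Z) = 1.2450 → H(X|Z) = 0.5597
H(Y,Z) = 1.2450 → H(Y|Z) = 0.5597
H(X,Y,Z) = 1.7541 → H(X,Y|Z) = 1.0688

I(X;Y|Z) = 0.5597 + 0.5597 - 1.0688 = 0.0506 nats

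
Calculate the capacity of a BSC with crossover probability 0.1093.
0.5022 bits

For a binary symmetric channel (BSC) with error probability p:
Capacity C = 1 - H(p) bits per symbol

where H(p) = -p log₂(p) - (1-p) log₂(1-p) is the binary entropy function.

H(0.1093) = 0.4978 bits
C = 1 - 0.4978 = 0.5022 bits per symbol

This means we can reliably transmit up to 0.5022 bits of information per channel use.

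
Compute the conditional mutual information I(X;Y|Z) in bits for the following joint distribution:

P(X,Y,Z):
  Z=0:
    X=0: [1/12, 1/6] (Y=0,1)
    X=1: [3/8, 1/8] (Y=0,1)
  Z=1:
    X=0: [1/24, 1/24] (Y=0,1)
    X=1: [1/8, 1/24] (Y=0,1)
0.0989 bits

Conditional mutual information: I(X;Y|Z) = H(X|Z) + H(Y|Z) - H(X,Y|Z)

H(Z) = 0.8113
H(X,Z) = 1.7296 → H(X|Z) = 0.9183
H(Y,Z) = 1.7639 → H(Y|Z) = 0.9526
H(X,Y,Z) = 2.5833 → H(X,Y|Z) = 1.7721

I(X;Y|Z) = 0.9183 + 0.9526 - 1.7721 = 0.0989 bits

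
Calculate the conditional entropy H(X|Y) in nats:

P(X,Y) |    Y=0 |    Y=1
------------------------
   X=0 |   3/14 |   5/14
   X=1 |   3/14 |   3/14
0.6751 nats

Using the chain rule: H(X|Y) = H(X,Y) - H(Y)

First, compute H(X,Y) = 1.3580 nats

Marginal P(Y) = (3/7, 4/7)
H(Y) = 0.6829 nats

H(X|Y) = H(X,Y) - H(Y) = 1.3580 - 0.6829 = 0.6751 nats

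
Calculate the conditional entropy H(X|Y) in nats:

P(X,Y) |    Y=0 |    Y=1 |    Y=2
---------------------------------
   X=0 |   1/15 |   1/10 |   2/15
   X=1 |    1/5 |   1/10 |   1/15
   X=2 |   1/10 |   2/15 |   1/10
1.0460 nats

Using the chain rule: H(X|Y) = H(X,Y) - H(Y)

First, compute H(X,Y) = 2.1413 nats

Marginal P(Y) = (11/30, 1/3, 3/10)
H(Y) = 1.0953 nats

H(X|Y) = H(X,Y) - H(Y) = 2.1413 - 1.0953 = 1.0460 nats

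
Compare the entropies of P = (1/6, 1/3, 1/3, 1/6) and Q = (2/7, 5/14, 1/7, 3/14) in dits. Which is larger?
Q

Computing entropies in dits:
H(P) = 0.5775
H(Q) = 0.5792

Distribution Q has higher entropy.

Intuition: The distribution closer to uniform (more spread out) has higher entropy.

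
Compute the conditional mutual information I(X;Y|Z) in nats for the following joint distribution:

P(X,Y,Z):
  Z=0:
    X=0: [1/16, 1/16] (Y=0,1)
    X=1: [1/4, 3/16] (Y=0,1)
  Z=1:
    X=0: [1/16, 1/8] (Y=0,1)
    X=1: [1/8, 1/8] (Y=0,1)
0.0071 nats

Conditional mutual information: I(X;Y|Z) = H(X|Z) + H(Y|Z) - H(X,Y|Z)

H(Z) = 0.6853
H(X,Z) = 1.2820 → H(X|Z) = 0.5967
H(Y,Z) = 1.3705 → H(Y|Z) = 0.6852
H(X,Y,Z) = 1.9601 → H(X,Y|Z) = 1.2748

I(X;Y|Z) = 0.5967 + 0.6852 - 1.2748 = 0.0071 nats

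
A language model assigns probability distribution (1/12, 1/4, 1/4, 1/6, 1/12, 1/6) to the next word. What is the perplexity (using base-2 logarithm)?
5.4989

Perplexity is 2^H (or exp(H) for natural log).

First, H = -Σ p log p = 2.4591 bits
Perplexity = 2^2.4591 = 5.4989

Interpretation: The model's uncertainty is equivalent to choosing uniformly among 5.5 options.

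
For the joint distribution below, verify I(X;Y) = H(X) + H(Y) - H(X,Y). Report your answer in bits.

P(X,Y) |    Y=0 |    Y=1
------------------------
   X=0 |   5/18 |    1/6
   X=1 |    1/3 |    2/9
I(X;Y) = 0.0005 bits

Mutual information has multiple equivalent forms:
- I(X;Y) = H(X) - H(X|Y)
- I(X;Y) = H(Y) - H(Y|X)
- I(X;Y) = H(X) + H(Y) - H(X,Y)

Computing all quantities:
H(X) = 0.9911, H(Y) = 0.9641, H(X,Y) = 1.9547
H(X|Y) = 0.9906, H(Y|X) = 0.9636

Verification:
H(X) - H(X|Y) = 0.9911 - 0.9906 = 0.0005
H(Y) - H(Y|X) = 0.9641 - 0.9636 = 0.0005
H(X) + H(Y) - H(X,Y) = 0.9911 + 0.9641 - 1.9547 = 0.0005

All forms give I(X;Y) = 0.0005 bits. ✓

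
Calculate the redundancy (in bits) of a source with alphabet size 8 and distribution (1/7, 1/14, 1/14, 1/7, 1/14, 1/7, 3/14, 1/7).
0.1037 bits

Redundancy measures how far a source is from maximum entropy:
R = H_max - H(X)

Maximum entropy for 8 symbols: H_max = log_2(8) = 3.0000 bits
Actual entropy: H(X) = 2.8963 bits
Redundancy: R = 3.0000 - 2.8963 = 0.1037 bits

This redundancy represents potential for compression: the source could be compressed by 0.1037 bits per symbol.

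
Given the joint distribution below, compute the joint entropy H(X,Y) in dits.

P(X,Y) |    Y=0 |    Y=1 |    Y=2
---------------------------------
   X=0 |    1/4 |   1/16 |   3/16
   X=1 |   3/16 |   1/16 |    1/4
0.7242 dits

Joint entropy is H(X,Y) = -Σ_{x,y} p(x,y) log p(x,y).

Summing over all non-zero entries:
H(X,Y) = -[1/4·log_10(1/4) + 1/16·log_10(1/16) + 3/16·log_10(3/16) + 3/16·log_10(3/16) + 1/16·log_10(1/16) + 1/4·log_10(1/4)]
H(X,Y) = 0.7242 dits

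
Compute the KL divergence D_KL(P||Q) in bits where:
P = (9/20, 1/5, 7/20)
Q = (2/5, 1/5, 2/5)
0.0090 bits

KL divergence: D_KL(P||Q) = Σ p(x) log(p(x)/q(x))

Computing term by term:
  x=0: 9/20 × log_2[(9/20)/(2/5)] = 9/20 × 0.1699 = 0.0765
  x=1: 1/5 × log_2[(1/5)/(1/5)] = 1/5 × 0.0000 = 0.0000
  x=2: 7/20 × log_2[(7/20)/(2/5)] = 7/20 × -0.1926 = -0.0674

D_KL(P||Q) = 0.0090 bits

Note: KL divergence is always non-negative and equals 0 iff P = Q.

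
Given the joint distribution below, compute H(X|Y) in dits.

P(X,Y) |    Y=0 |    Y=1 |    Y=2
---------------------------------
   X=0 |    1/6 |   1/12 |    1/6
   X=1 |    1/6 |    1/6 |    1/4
0.2912 dits

Using the chain rule: H(X|Y) = H(X,Y) - H(Y)

First, compute H(X,Y) = 0.7592 dits

Marginal P(Y) = (1/3, 1/4, 5/12)
H(Y) = 0.4680 dits

H(X|Y) = H(X,Y) - H(Y) = 0.7592 - 0.4680 = 0.2912 dits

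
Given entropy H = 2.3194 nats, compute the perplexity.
10.1696

Perplexity is e^H (or exp(H) for natural log).

H = 2.3194 nats
Perplexity = e^2.3194 = 10.1696

Interpretation: The model's uncertainty is equivalent to choosing uniformly among 10.2 options.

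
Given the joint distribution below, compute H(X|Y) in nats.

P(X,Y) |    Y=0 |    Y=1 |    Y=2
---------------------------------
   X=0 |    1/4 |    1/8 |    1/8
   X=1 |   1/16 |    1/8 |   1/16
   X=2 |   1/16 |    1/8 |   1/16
0.9972 nats

Using the chain rule: H(X|Y) = H(X,Y) - H(Y)

First, compute H(X,Y) = 2.0794 nats

Marginal P(Y) = (3/8, 3/8, 1/4)
H(Y) = 1.0822 nats

H(X|Y) = H(X,Y) - H(Y) = 2.0794 - 1.0822 = 0.9972 nats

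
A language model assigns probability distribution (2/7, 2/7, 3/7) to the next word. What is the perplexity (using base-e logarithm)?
2.9417

Perplexity is e^H (or exp(H) for natural log).

First, H = -Σ p log p = 1.0790 nats
Perplexity = e^1.0790 = 2.9417

Interpretation: The model's uncertainty is equivalent to choosing uniformly among 2.9 options.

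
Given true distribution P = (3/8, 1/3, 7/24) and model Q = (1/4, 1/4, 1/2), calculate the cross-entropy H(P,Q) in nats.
1.1841 nats

Cross-entropy: H(P,Q) = -Σ p(x) log q(x)

Alternatively: H(P,Q) = H(P) + D_KL(P||Q)
H(P) = 1.0934 nats
D_KL(P||Q) = 0.0907 nats

H(P,Q) = 1.0934 + 0.0907 = 1.1841 nats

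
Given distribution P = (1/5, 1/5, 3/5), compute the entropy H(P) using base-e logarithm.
0.9503 nats

Shannon entropy is H(X) = -Σ p(x) log p(x).

For P = (1/5, 1/5, 3/5):
H = -1/5 × log_e(1/5) -1/5 × log_e(1/5) -3/5 × log_e(3/5)
H = 0.9503 nats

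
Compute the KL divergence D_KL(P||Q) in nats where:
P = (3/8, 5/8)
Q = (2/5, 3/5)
0.0013 nats

KL divergence: D_KL(P||Q) = Σ p(x) log(p(x)/q(x))

Computing term by term:
  x=0: 3/8 × log_e[(3/8)/(2/5)] = 3/8 × -0.0645 = -0.0242
  x=1: 5/8 × log_e[(5/8)/(3/5)] = 5/8 × 0.0408 = 0.0255

D_KL(P||Q) = 0.0013 nats

Note: KL divergence is always non-negative and equals 0 iff P = Q.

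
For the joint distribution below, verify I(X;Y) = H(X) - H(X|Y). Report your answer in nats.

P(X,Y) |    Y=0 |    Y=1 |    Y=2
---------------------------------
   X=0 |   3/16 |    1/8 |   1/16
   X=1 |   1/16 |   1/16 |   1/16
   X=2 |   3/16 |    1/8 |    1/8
I(X;Y) = 0.0144 nats

Mutual information has multiple equivalent forms:
- I(X;Y) = H(X) - H(X|Y)
- I(X;Y) = H(Y) - H(Y|X)
- I(X;Y) = H(X) + H(Y) - H(X,Y)

Computing all quantities:
H(X) = 1.0434, H(Y) = 1.0717, H(X,Y) = 2.1007
H(X|Y) = 1.0289, H(Y|X) = 1.0573

Verification:
H(X) - H(X|Y) = 1.0434 - 1.0289 = 0.0144
H(Y) - H(Y|X) = 1.0717 - 1.0573 = 0.0144
H(X) + H(Y) - H(X,Y) = 1.0434 + 1.0717 - 2.1007 = 0.0144

All forms give I(X;Y) = 0.0144 nats. ✓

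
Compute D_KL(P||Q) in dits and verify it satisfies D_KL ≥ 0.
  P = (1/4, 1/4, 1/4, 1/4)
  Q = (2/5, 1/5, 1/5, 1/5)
0.0217 dits

KL divergence satisfies the Gibbs inequality: D_KL(P||Q) ≥ 0 for all distributions P, Q.

D_KL(P||Q) = Σ p(x) log(p(x)/q(x))
Term by term:
  x=0: 1/4 × log_10[(1/4)/(2/5)] = -0.0510
  x=1: 1/4 × log_10[(1/4)/(1/5)] = 0.0242
  x=2: 1/4 × log_10[(1/4)/(1/5)] = 0.0242
  x=3: 1/4 × log_10[(1/4)/(1/5)] = 0.0242
D_KL(P||Q) = 0.0217 dits

D_KL(P||Q) = 0.0217 ≥ 0 ✓

This non-negativity is a fundamental property: relative entropy cannot be negative because it measures how different Q is from P.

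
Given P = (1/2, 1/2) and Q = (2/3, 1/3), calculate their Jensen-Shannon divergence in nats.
0.0144 nats

Jensen-Shannon divergence is:
JSD(P||Q) = 0.5 × D_KL(P||M) + 0.5 × D_KL(Q||M)
where M = 0.5 × (P + Q) is the mixture distribution.

M = 0.5 × (1/2, 1/2) + 0.5 × (2/3, 1/3) = (7/12, 5/12)

D_KL(P||M) = 0.0141 nats
D_KL(Q||M) = 0.0146 nats

JSD(P||Q) = 0.5 × 0.0141 + 0.5 × 0.0146 = 0.0144 nats

Unlike KL divergence, JSD is symmetric and bounded: 0 ≤ JSD ≤ log(2).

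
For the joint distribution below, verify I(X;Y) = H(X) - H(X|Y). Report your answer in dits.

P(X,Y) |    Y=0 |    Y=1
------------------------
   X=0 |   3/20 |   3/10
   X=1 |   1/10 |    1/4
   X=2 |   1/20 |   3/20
I(X;Y) = 0.0011 dits

Mutual information has multiple equivalent forms:
- I(X;Y) = H(X) - H(X|Y)
- I(X;Y) = H(Y) - H(Y|X)
- I(X;Y) = H(X) + H(Y) - H(X,Y)

Computing all quantities:
H(X) = 0.4554, H(Y) = 0.2653, H(X,Y) = 0.7196
H(X|Y) = 0.4543, H(Y|X) = 0.2642

Verification:
H(X) - H(X|Y) = 0.4554 - 0.4543 = 0.0011
H(Y) - H(Y|X) = 0.2653 - 0.2642 = 0.0011
H(X) + H(Y) - H(X,Y) = 0.4554 + 0.2653 - 0.7196 = 0.0011

All forms give I(X;Y) = 0.0011 dits. ✓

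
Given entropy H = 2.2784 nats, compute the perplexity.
9.7611

Perplexity is e^H (or exp(H) for natural log).

H = 2.2784 nats
Perplexity = e^2.2784 = 9.7611

Interpretation: The model's uncertainty is equivalent to choosing uniformly among 9.8 options.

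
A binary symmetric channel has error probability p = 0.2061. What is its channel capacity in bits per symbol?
0.2660 bits

For a binary symmetric channel (BSC) with error probability p:
Capacity C = 1 - H(p) bits per symbol

where H(p) = -p log₂(p) - (1-p) log₂(1-p) is the binary entropy function.

H(0.2061) = 0.7340 bits
C = 1 - 0.7340 = 0.2660 bits per symbol

This means we can reliably transmit up to 0.2660 bits of information per channel use.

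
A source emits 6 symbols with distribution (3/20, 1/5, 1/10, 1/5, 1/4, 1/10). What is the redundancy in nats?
0.0563 nats

Redundancy measures how far a source is from maximum entropy:
R = H_max - H(X)

Maximum entropy for 6 symbols: H_max = log_e(6) = 1.7918 nats
Actual entropy: H(X) = 1.7354 nats
Redundancy: R = 1.7918 - 1.7354 = 0.0563 nats

This redundancy represents potential for compression: the source could be compressed by 0.0563 nats per symbol.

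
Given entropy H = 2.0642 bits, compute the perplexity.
4.1820

Perplexity is 2^H (or exp(H) for natural log).

H = 2.0642 bits
Perplexity = 2^2.0642 = 4.1820

Interpretation: The model's uncertainty is equivalent to choosing uniformly among 4.2 options.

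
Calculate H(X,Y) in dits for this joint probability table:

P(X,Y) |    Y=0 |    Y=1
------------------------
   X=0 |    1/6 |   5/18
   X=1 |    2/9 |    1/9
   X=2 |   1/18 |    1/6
0.7348 dits

Joint entropy is H(X,Y) = -Σ_{x,y} p(x,y) log p(x,y).

Summing over all non-zero entries:
H(X,Y) = -[1/6·log_10(1/6) + 5/18·log_10(5/18) + 2/9·log_10(2/9) + 1/9·log_10(1/9) + 1/18·log_10(1/18) + 1/6·log_10(1/6)]
H(X,Y) = 0.7348 dits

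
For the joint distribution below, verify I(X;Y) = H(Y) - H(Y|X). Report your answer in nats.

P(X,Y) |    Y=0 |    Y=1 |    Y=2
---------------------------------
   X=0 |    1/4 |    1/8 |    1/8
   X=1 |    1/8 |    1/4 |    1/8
I(X;Y) = 0.0425 nats

Mutual information has multiple equivalent forms:
- I(X;Y) = H(X) - H(X|Y)
- I(X;Y) = H(Y) - H(Y|X)
- I(X;Y) = H(X) + H(Y) - H(X,Y)

Computing all quantities:
H(X) = 0.6931, H(Y) = 1.0822, H(X,Y) = 1.7329
H(X|Y) = 0.6507, H(Y|X) = 1.0397

Verification:
H(X) - H(X|Y) = 0.6931 - 0.6507 = 0.0425
H(Y) - H(Y|X) = 1.0822 - 1.0397 = 0.0425
H(X) + H(Y) - H(X,Y) = 0.6931 + 1.0822 - 1.7329 = 0.0425

All forms give I(X;Y) = 0.0425 nats. ✓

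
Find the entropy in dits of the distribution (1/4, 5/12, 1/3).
0.4680 dits

Shannon entropy is H(X) = -Σ p(x) log p(x).

For P = (1/4, 5/12, 1/3):
H = -1/4 × log_10(1/4) -5/12 × log_10(5/12) -1/3 × log_10(1/3)
H = 0.4680 dits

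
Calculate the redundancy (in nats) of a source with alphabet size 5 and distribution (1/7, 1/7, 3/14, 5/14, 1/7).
0.0777 nats

Redundancy measures how far a source is from maximum entropy:
R = H_max - H(X)

Maximum entropy for 5 symbols: H_max = log_e(5) = 1.6094 nats
Actual entropy: H(X) = 1.5318 nats
Redundancy: R = 1.6094 - 1.5318 = 0.0777 nats

This redundancy represents potential for compression: the source could be compressed by 0.0777 nats per symbol.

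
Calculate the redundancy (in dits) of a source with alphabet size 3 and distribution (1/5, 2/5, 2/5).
0.0190 dits

Redundancy measures how far a source is from maximum entropy:
R = H_max - H(X)

Maximum entropy for 3 symbols: H_max = log_10(3) = 0.4771 dits
Actual entropy: H(X) = 0.4581 dits
Redundancy: R = 0.4771 - 0.4581 = 0.0190 dits

This redundancy represents potential for compression: the source could be compressed by 0.0190 dits per symbol.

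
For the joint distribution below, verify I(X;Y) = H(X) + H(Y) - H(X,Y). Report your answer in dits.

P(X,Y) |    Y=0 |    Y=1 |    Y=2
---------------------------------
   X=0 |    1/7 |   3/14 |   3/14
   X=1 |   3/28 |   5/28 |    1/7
I(X;Y) = 0.0005 dits

Mutual information has multiple equivalent forms:
- I(X;Y) = H(X) - H(X|Y)
- I(X;Y) = H(Y) - H(Y|X)
- I(X;Y) = H(X) + H(Y) - H(X,Y)

Computing all quantities:
H(X) = 0.2966, H(Y) = 0.4696, H(X,Y) = 0.7657
H(X|Y) = 0.2961, H(Y|X) = 0.4691

Verification:
H(X) - H(X|Y) = 0.2966 - 0.2961 = 0.0005
H(Y) - H(Y|X) = 0.4696 - 0.4691 = 0.0005
H(X) + H(Y) - H(X,Y) = 0.2966 + 0.4696 - 0.7657 = 0.0005

All forms give I(X;Y) = 0.0005 dits. ✓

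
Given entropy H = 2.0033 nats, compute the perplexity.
7.4135

Perplexity is e^H (or exp(H) for natural log).

H = 2.0033 nats
Perplexity = e^2.0033 = 7.4135

Interpretation: The model's uncertainty is equivalent to choosing uniformly among 7.4 options.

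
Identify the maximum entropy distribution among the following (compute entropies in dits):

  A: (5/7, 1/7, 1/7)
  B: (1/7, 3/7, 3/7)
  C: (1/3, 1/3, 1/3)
C

For a discrete distribution over n outcomes, entropy is maximized by the uniform distribution.

Computing entropies:
H(A) = 0.3458 dits
H(B) = 0.4361 dits
H(C) = 0.4771 dits

The uniform distribution (where all probabilities equal 1/3) achieves the maximum entropy of log_10(3) = 0.4771 dits.

Distribution C has the highest entropy.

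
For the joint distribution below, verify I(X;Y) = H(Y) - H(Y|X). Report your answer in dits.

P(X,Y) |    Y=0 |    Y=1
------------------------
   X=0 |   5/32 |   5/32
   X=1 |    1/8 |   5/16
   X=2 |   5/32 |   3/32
I(X;Y) = 0.0181 dits

Mutual information has multiple equivalent forms:
- I(X;Y) = H(X) - H(X|Y)
- I(X;Y) = H(Y) - H(Y|X)
- I(X;Y) = H(X) + H(Y) - H(X,Y)

Computing all quantities:
H(X) = 0.4654, H(Y) = 0.2976, H(X,Y) = 0.7450
H(X|Y) = 0.4474, H(Y|X) = 0.2796

Verification:
H(X) - H(X|Y) = 0.4654 - 0.4474 = 0.0181
H(Y) - H(Y|X) = 0.2976 - 0.2796 = 0.0181
H(X) + H(Y) - H(X,Y) = 0.4654 + 0.2976 - 0.7450 = 0.0181

All forms give I(X;Y) = 0.0181 dits. ✓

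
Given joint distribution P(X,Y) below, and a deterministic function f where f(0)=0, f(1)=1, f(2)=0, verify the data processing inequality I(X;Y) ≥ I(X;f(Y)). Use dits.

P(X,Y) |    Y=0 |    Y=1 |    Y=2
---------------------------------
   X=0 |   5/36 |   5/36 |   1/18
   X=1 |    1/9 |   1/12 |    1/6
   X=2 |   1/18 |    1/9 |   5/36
I(X;Y) = 0.0239, I(X;f(Y)) = 0.0064, inequality holds: 0.0239 ≥ 0.0064

Data Processing Inequality: For any Markov chain X → Y → Z, we have I(X;Y) ≥ I(X;Z).

Here Z = f(Y) is a deterministic function of Y, forming X → Y → Z.

Original I(X;Y) = 0.0239 dits

After applying f:
P(X,Z) where Z=f(Y):
- P(X,Z=0) = P(X,Y=0) + P(X,Y=2)
- P(X,Z=1) = P(X,Y=1)

I(X;Z) = I(X;f(Y)) = 0.0064 dits

Verification: 0.0239 ≥ 0.0064 ✓

Information cannot be created by processing; the function f can only lose information about X.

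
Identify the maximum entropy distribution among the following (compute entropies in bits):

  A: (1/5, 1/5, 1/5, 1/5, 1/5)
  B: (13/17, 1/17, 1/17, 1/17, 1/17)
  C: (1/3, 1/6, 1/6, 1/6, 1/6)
A

For a discrete distribution over n outcomes, entropy is maximized by the uniform distribution.

Computing entropies:
H(A) = 2.3219 bits
H(B) = 1.2577 bits
H(C) = 2.2516 bits

The uniform distribution (where all probabilities equal 1/5) achieves the maximum entropy of log_2(5) = 2.3219 bits.

Distribution A has the highest entropy.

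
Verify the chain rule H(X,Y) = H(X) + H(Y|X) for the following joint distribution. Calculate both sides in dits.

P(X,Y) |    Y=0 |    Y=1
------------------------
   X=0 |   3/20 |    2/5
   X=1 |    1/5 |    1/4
H(X,Y) = 0.5731, H(X) = 0.2989, H(Y|X) = 0.2742 (all in dits)

Chain rule: H(X,Y) = H(X) + H(Y|X)

Left side — joint entropy directly:
H(X,Y) = -Σ p(x,y) log p(x,y) = 0.5731 dits

Right side — compute H(Y|X) from the conditional distributions:
P(X) = (11/20, 9/20), so H(X) = 0.2989 dits
H(Y|X) = Σ_x P(X=x) · H(Y|X=x):
  P(Y|X=0) = (3/11, 8/11), H(Y|X=0) = 0.2545, weight P(X=0) = 11/20
  P(Y|X=1) = (4/9, 5/9), H(Y|X=1) = 0.2983, weight P(X=1) = 9/20
H(Y|X) = 0.2742 dits

H(X) + H(Y|X) = 0.2989 + 0.2742 = 0.5731 dits

Both sides equal 0.5731 dits. ✓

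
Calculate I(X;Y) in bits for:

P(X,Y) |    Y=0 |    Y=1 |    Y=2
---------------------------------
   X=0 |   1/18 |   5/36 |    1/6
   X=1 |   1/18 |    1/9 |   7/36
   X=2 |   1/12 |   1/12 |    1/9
0.0225 bits

Mutual information: I(X;Y) = H(X) + H(Y) - H(X,Y)

Marginals:
P(X) = (13/36, 13/36, 5/18), H(X) = 1.5746 bits
P(Y) = (7/36, 1/3, 17/36), H(Y) = 1.4989 bits

Joint entropy: H(X,Y) = 3.0510 bits

I(X;Y) = 1.5746 + 1.4989 - 3.0510 = 0.0225 bits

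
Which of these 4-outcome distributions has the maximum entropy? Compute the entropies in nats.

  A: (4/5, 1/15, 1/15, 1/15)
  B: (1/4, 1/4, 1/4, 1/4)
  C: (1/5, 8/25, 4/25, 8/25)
B

For a discrete distribution over n outcomes, entropy is maximized by the uniform distribution.

Computing entropies:
H(A) = 0.7201 nats
H(B) = 1.3863 nats
H(C) = 1.3443 nats

The uniform distribution (where all probabilities equal 1/4) achieves the maximum entropy of log_e(4) = 1.3863 nats.

Distribution B has the highest entropy.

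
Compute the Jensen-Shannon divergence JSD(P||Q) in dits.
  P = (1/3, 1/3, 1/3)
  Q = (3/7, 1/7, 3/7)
0.0111 dits

Jensen-Shannon divergence is:
JSD(P||Q) = 0.5 × D_KL(P||M) + 0.5 × D_KL(Q||M)
where M = 0.5 × (P + Q) is the mixture distribution.

M = 0.5 × (1/3, 1/3, 1/3) + 0.5 × (3/7, 1/7, 3/7) = (8/21, 5/21, 8/21)

D_KL(P||M) = 0.0100 dits
D_KL(Q||M) = 0.0122 dits

JSD(P||Q) = 0.5 × 0.0100 + 0.5 × 0.0122 = 0.0111 dits

Unlike KL divergence, JSD is symmetric and bounded: 0 ≤ JSD ≤ log(2).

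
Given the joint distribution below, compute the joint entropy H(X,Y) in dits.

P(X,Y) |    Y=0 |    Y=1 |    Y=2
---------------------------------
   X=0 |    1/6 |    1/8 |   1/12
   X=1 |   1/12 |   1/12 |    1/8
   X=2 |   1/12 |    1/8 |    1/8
0.9410 dits

Joint entropy is H(X,Y) = -Σ_{x,y} p(x,y) log p(x,y).

Summing over all non-zero entries:
H(X,Y) = -[1/6·log_10(1/6) + 1/8·log_10(1/8) + 1/12·log_10(1/12) + 1/12·log_10(1/12) + 1/12·log_10(1/12) + 1/8·log_10(1/8) + 1/12·log_10(1/12) + 1/8·log_10(1/8) + 1/8·log_10(1/8)]
H(X,Y) = 0.9410 dits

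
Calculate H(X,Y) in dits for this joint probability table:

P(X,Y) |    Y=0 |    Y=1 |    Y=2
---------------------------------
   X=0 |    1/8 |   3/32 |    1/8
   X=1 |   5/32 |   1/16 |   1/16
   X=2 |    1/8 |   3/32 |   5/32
0.9339 dits

Joint entropy is H(X,Y) = -Σ_{x,y} p(x,y) log p(x,y).

Summing over all non-zero entries:
H(X,Y) = -[1/8·log_10(1/8) + 3/32·log_10(3/32) + 1/8·log_10(1/8) + 5/32·log_10(5/32) + 1/16·log_10(1/16) + 1/16·log_10(1/16) + 1/8·log_10(1/8) + 3/32·log_10(3/32) + 5/32·log_10(5/32)]
H(X,Y) = 0.9339 dits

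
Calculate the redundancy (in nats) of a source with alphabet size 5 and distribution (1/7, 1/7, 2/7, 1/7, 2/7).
0.0596 nats

Redundancy measures how far a source is from maximum entropy:
R = H_max - H(X)

Maximum entropy for 5 symbols: H_max = log_e(5) = 1.6094 nats
Actual entropy: H(X) = 1.5498 nats
Redundancy: R = 1.6094 - 1.5498 = 0.0596 nats

This redundancy represents potential for compression: the source could be compressed by 0.0596 nats per symbol.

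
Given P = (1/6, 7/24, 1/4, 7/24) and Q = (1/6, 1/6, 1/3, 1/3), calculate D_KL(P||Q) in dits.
0.0227 dits

KL divergence: D_KL(P||Q) = Σ p(x) log(p(x)/q(x))

Computing term by term:
  x=0: 1/6 × log_10[(1/6)/(1/6)] = 1/6 × 0.0000 = 0.0000
  x=1: 7/24 × log_10[(7/24)/(1/6)] = 7/24 × 0.2430 = 0.0709
  x=2: 1/4 × log_10[(1/4)/(1/3)] = 1/4 × -0.1249 = -0.0312
  x=3: 7/24 × log_10[(7/24)/(1/3)] = 7/24 × -0.0580 = -0.0169

D_KL(P||Q) = 0.0227 dits

Note: KL divergence is always non-negative and equals 0 iff P = Q.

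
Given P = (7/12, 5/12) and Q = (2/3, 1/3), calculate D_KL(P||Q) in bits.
0.0218 bits

KL divergence: D_KL(P||Q) = Σ p(x) log(p(x)/q(x))

Computing term by term:
  x=0: 7/12 × log_2[(7/12)/(2/3)] = 7/12 × -0.1926 = -0.1124
  x=1: 5/12 × log_2[(5/12)/(1/3)] = 5/12 × 0.3219 = 0.1341

D_KL(P||Q) = 0.0218 bits

Note: KL divergence is always non-negative and equals 0 iff P = Q.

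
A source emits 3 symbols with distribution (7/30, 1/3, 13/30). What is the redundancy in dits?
0.0132 dits

Redundancy measures how far a source is from maximum entropy:
R = H_max - H(X)

Maximum entropy for 3 symbols: H_max = log_10(3) = 0.4771 dits
Actual entropy: H(X) = 0.4639 dits
Redundancy: R = 0.4771 - 0.4639 = 0.0132 dits

This redundancy represents potential for compression: the source could be compressed by 0.0132 dits per symbol.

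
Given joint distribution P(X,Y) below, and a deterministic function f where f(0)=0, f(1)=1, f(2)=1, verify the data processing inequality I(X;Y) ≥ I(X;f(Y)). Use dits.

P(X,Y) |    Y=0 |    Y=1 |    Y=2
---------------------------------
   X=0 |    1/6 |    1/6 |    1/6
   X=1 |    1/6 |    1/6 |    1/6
I(X;Y) = 0.0000, I(X;f(Y)) = 0.0000, inequality holds: 0.0000 ≥ 0.0000

Data Processing Inequality: For any Markov chain X → Y → Z, we have I(X;Y) ≥ I(X;Z).

Here Z = f(Y) is a deterministic function of Y, forming X → Y → Z.

Original I(X;Y) = 0.0000 dits

After applying f:
P(X,Z) where Z=f(Y):
- P(X,Z=0) = P(X,Y=0)
- P(X,Z=1) = P(X,Y=1) + P(X,Y=2)

I(X;Z) = I(X;f(Y)) = 0.0000 dits

Verification: 0.0000 ≥ 0.0000 ✓

Information cannot be created by processing; the function f can only lose information about X.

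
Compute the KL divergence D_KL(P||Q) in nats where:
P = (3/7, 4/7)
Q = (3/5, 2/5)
0.0596 nats

KL divergence: D_KL(P||Q) = Σ p(x) log(p(x)/q(x))

Computing term by term:
  x=0: 3/7 × log_e[(3/7)/(3/5)] = 3/7 × -0.3365 = -0.1442
  x=1: 4/7 × log_e[(4/7)/(2/5)] = 4/7 × 0.3567 = 0.2038

D_KL(P||Q) = 0.0596 nats

Note: KL divergence is always non-negative and equals 0 iff P = Q.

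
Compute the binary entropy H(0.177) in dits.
0.2027 dits

The binary entropy function is:
H(p) = -p log(p) - (1-p) log(1-p)

H(0.177) = -0.177 × log_10(0.177) - 0.823 × log_10(0.823)
H(0.177) = 0.2027 dits

Note: Binary entropy is maximized at p=0.5 (H=1 bit) and minimized at p=0 or p=1 (H=0).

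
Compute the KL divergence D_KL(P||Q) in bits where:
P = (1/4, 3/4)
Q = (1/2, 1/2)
0.1887 bits

KL divergence: D_KL(P||Q) = Σ p(x) log(p(x)/q(x))

Computing term by term:
  x=0: 1/4 × log_2[(1/4)/(1/2)] = 1/4 × -1.0000 = -0.2500
  x=1: 3/4 × log_2[(3/4)/(1/2)] = 3/4 × 0.5850 = 0.4387

D_KL(P||Q) = 0.1887 bits

Note: KL divergence is always non-negative and equals 0 iff P = Q.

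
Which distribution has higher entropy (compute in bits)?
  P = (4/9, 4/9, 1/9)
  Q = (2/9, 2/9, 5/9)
Q

Computing entropies in bits:
H(P) = 1.3921
H(Q) = 1.4355

Distribution Q has higher entropy.

Intuition: The distribution closer to uniform (more spread out) has higher entropy.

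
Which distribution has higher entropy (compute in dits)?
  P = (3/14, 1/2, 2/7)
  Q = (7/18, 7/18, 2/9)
Q

Computing entropies in dits:
H(P) = 0.4493
H(Q) = 0.4642

Distribution Q has higher entropy.

Intuition: The distribution closer to uniform (more spread out) has higher entropy.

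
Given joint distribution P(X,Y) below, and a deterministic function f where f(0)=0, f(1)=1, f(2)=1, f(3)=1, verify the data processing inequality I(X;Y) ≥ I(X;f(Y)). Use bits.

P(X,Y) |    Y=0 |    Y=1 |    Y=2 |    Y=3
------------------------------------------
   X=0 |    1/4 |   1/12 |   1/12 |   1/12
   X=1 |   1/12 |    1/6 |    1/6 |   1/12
I(X;Y) = 0.1038, I(X;f(Y)) = 0.0933, inequality holds: 0.1038 ≥ 0.0933

Data Processing Inequality: For any Markov chain X → Y → Z, we have I(X;Y) ≥ I(X;Z).

Here Z = f(Y) is a deterministic function of Y, forming X → Y → Z.

Original I(X;Y) = 0.1038 bits

After applying f:
P(X,Z) where Z=f(Y):
- P(X,Z=0) = P(X,Y=0)
- P(X,Z=1) = P(X,Y=1) + P(X,Y=2) + P(X,Y=3)

I(X;Z) = I(X;f(Y)) = 0.0933 bits

Verification: 0.1038 ≥ 0.0933 ✓

Information cannot be created by processing; the function f can only lose information about X.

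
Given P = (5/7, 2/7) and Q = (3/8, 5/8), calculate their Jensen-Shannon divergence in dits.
0.0257 dits

Jensen-Shannon divergence is:
JSD(P||Q) = 0.5 × D_KL(P||M) + 0.5 × D_KL(Q||M)
where M = 0.5 × (P + Q) is the mixture distribution.

M = 0.5 × (5/7, 2/7) + 0.5 × (3/8, 5/8) = (0.544643, 0.455357)

D_KL(P||M) = 0.0263 dits
D_KL(Q||M) = 0.0252 dits

JSD(P||Q) = 0.5 × 0.0263 + 0.5 × 0.0252 = 0.0257 dits

Unlike KL divergence, JSD is symmetric and bounded: 0 ≤ JSD ≤ log(2).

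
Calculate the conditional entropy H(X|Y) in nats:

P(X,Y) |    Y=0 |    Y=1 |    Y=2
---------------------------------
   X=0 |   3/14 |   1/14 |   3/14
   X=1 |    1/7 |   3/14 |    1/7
0.6414 nats

Using the chain rule: H(X|Y) = H(X,Y) - H(Y)

First, compute H(X,Y) = 1.7348 nats

Marginal P(Y) = (5/14, 2/7, 5/14)
H(Y) = 1.0934 nats

H(X|Y) = H(X,Y) - H(Y) = 1.7348 - 1.0934 = 0.6414 nats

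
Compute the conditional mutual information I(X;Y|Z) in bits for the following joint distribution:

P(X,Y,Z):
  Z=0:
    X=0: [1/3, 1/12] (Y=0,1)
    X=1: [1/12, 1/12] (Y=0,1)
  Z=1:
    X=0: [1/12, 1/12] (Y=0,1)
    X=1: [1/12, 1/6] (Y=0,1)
0.0443 bits

Conditional mutual information: I(X;Y|Z) = H(X|Z) + H(Y|Z) - H(X,Y|Z)

H(Z) = 0.9799
H(X,Z) = 1.8879 → H(X|Z) = 0.9080
H(Y,Z) = 1.8879 → H(Y|Z) = 0.9080
H(X,Y,Z) = 2.7516 → H(X,Y|Z) = 1.7718

I(X;Y|Z) = 0.9080 + 0.9080 - 1.7718 = 0.0443 bits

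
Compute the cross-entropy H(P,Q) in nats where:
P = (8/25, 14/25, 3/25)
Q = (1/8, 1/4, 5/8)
1.4981 nats

Cross-entropy: H(P,Q) = -Σ p(x) log q(x)

Alternatively: H(P,Q) = H(P) + D_KL(P||Q)
H(P) = 0.9437 nats
D_KL(P||Q) = 0.5544 nats

H(P,Q) = 0.9437 + 0.5544 = 1.4981 nats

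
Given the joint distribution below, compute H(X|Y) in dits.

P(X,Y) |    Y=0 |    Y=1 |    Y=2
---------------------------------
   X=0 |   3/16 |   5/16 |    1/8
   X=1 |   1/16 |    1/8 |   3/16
0.2661 dits

Using the chain rule: H(X|Y) = H(X,Y) - H(Y)

First, compute H(X,Y) = 0.7315 dits

Marginal P(Y) = (1/4, 7/16, 5/16)
H(Y) = 0.4654 dits

H(X|Y) = H(X,Y) - H(Y) = 0.7315 - 0.4654 = 0.2661 dits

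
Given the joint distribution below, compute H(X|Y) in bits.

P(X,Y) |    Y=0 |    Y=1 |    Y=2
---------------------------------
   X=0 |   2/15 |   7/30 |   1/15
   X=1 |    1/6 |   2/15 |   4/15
0.8847 bits

Using the chain rule: H(X|Y) = H(X,Y) - H(Y)

First, compute H(X,Y) = 2.4649 bits

Marginal P(Y) = (3/10, 11/30, 1/3)
H(Y) = 1.5801 bits

H(X|Y) = H(X,Y) - H(Y) = 2.4649 - 1.5801 = 0.8847 bits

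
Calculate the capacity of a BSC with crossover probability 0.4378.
0.0112 bits

For a binary symmetric channel (BSC) with error probability p:
Capacity C = 1 - H(p) bits per symbol

where H(p) = -p log₂(p) - (1-p) log₂(1-p) is the binary entropy function.

H(0.4378) = 0.9888 bits
C = 1 - 0.9888 = 0.0112 bits per symbol

This means we can reliably transmit up to 0.0112 bits of information per channel use.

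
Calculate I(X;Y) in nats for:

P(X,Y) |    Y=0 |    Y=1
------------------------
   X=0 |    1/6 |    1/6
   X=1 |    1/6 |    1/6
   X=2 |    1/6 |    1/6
0.0000 nats

Mutual information: I(X;Y) = H(X) + H(Y) - H(X,Y)

Marginals:
P(X) = (1/3, 1/3, 1/3), H(X) = 1.0986 nats
P(Y) = (1/2, 1/2), H(Y) = 0.6931 nats

Joint entropy: H(X,Y) = 1.7918 nats

I(X;Y) = 1.0986 + 0.6931 - 1.7918 = 0.0000 nats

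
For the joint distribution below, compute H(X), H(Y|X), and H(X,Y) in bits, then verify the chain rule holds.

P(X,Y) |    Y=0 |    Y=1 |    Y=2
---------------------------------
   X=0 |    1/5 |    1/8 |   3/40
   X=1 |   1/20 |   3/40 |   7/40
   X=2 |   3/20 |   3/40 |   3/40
H(X,Y) = 3.0272, H(X) = 1.5710, H(Y|X) = 1.4562 (all in bits)

Chain rule: H(X,Y) = H(X) + H(Y|X)

Left side — joint entropy directly:
H(X,Y) = -Σ p(x,y) log p(x,y) = 3.0272 bits

Right side — compute H(Y|X) from the conditional distributions:
P(X) = (2/5, 3/10, 3/10), so H(X) = 1.5710 bits
H(Y|X) = Σ_x P(X=x) · H(Y|X=x):
  P(Y|X=0) = (1/2, 5/16, 3/16), H(Y|X=0) = 1.4772, weight P(X=0) = 2/5
  P(Y|X=1) = (1/6, 1/4, 7/12), H(Y|X=1) = 1.3844, weight P(X=1) = 3/10
  P(Y|X=2) = (1/2, 1/4, 1/4), H(Y|X=2) = 1.5000, weight P(X=2) = 3/10
H(Y|X) = 1.4562 bits

H(X) + H(Y|X) = 1.5710 + 1.4562 = 3.0272 bits

Both sides equal 3.0272 bits. ✓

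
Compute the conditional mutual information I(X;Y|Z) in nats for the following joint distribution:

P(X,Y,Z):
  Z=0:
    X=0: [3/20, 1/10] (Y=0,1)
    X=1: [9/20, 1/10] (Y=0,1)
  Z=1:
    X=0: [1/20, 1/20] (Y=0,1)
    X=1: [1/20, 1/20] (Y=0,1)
0.0208 nats

Conditional mutual information: I(X;Y|Z) = H(X|Z) + H(Y|Z) - H(X,Y|Z)

H(Z) = 0.5004
H(X,Z) = 1.1359 → H(X|Z) = 0.6355
H(Y,Z) = 1.0889 → H(Y|Z) = 0.5885
H(X,Y,Z) = 1.7036 → H(X,Y|Z) = 1.2032

I(X;Y|Z) = 0.6355 + 0.5885 - 1.2032 = 0.0208 nats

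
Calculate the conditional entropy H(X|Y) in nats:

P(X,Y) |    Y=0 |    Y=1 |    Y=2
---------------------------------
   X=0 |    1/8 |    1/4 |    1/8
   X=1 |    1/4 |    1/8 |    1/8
0.6507 nats

Using the chain rule: H(X|Y) = H(X,Y) - H(Y)

First, compute H(X,Y) = 1.7329 nats

Marginal P(Y) = (3/8, 3/8, 1/4)
H(Y) = 1.0822 nats

H(X|Y) = H(X,Y) - H(Y) = 1.7329 - 1.0822 = 0.6507 nats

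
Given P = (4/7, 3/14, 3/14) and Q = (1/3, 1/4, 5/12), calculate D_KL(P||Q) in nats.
0.1325 nats

KL divergence: D_KL(P||Q) = Σ p(x) log(p(x)/q(x))

Computing term by term:
  x=0: 4/7 × log_e[(4/7)/(1/3)] = 4/7 × 0.5390 = 0.3080
  x=1: 3/14 × log_e[(3/14)/(1/4)] = 3/14 × -0.1542 = -0.0330
  x=2: 3/14 × log_e[(3/14)/(5/12)] = 3/14 × -0.6650 = -0.1425

D_KL(P||Q) = 0.1325 nats

Note: KL divergence is always non-negative and equals 0 iff P = Q.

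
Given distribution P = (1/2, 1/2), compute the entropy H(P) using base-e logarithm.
0.6931 nats

Shannon entropy is H(X) = -Σ p(x) log p(x).

For P = (1/2, 1/2):
H = -1/2 × log_e(1/2) -1/2 × log_e(1/2)
H = 0.6931 nats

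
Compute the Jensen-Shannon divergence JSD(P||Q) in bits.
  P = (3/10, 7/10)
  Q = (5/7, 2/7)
0.1276 bits

Jensen-Shannon divergence is:
JSD(P||Q) = 0.5 × D_KL(P||M) + 0.5 × D_KL(Q||M)
where M = 0.5 × (P + Q) is the mixture distribution.

M = 0.5 × (3/10, 7/10) + 0.5 × (5/7, 2/7) = (0.507143, 0.492857)

D_KL(P||M) = 0.1271 bits
D_KL(Q||M) = 0.1282 bits

JSD(P||Q) = 0.5 × 0.1271 + 0.5 × 0.1282 = 0.1276 bits

Unlike KL divergence, JSD is symmetric and bounded: 0 ≤ JSD ≤ log(2).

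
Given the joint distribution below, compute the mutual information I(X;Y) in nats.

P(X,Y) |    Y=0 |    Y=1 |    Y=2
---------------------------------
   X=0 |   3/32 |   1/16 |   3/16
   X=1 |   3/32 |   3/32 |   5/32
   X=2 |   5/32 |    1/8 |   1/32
0.0880 nats

Mutual information: I(X;Y) = H(X) + H(Y) - H(X,Y)

Marginals:
P(X) = (11/32, 11/32, 5/16), H(X) = 1.0976 nats
P(Y) = (11/32, 9/32, 3/8), H(Y) = 1.0916 nats

Joint entropy: H(X,Y) = 2.1012 nats

I(X;Y) = 1.0976 + 1.0916 - 2.1012 = 0.0880 nats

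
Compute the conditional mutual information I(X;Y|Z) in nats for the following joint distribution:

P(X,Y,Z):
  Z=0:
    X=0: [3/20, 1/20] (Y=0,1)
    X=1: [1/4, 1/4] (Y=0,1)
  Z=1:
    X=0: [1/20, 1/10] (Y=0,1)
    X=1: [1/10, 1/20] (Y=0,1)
0.0360 nats

Conditional mutual information: I(X;Y|Z) = H(X|Z) + H(Y|Z) - H(X,Y|Z)

H(Z) = 0.6109
H(X,Z) = 1.2376 → H(X|Z) = 0.6267
H(Y,Z) = 1.2968 → H(Y|Z) = 0.6860
H(X,Y,Z) = 1.8876 → H(X,Y|Z) = 1.2767

I(X;Y|Z) = 0.6267 + 0.6860 - 1.2767 = 0.0360 nats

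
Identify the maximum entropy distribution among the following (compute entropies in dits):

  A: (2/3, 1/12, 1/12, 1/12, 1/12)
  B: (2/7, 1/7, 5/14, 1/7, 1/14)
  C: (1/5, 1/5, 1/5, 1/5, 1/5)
C

For a discrete distribution over n outcomes, entropy is maximized by the uniform distribution.

Computing entropies:
H(A) = 0.4771 dits
H(B) = 0.6385 dits
H(C) = 0.6990 dits

The uniform distribution (where all probabilities equal 1/5) achieves the maximum entropy of log_10(5) = 0.6990 dits.

Distribution C has the highest entropy.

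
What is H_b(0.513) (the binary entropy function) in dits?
0.3009 dits

The binary entropy function is:
H(p) = -p log(p) - (1-p) log(1-p)

H(0.513) = -0.513 × log_10(0.513) - 0.487 × log_10(0.487)
H(0.513) = 0.3009 dits

Note: Binary entropy is maximized at p=0.5 (H=1 bit) and minimized at p=0 or p=1 (H=0).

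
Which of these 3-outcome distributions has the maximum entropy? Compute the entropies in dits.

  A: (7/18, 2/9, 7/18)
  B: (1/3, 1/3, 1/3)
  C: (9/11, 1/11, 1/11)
B

For a discrete distribution over n outcomes, entropy is maximized by the uniform distribution.

Computing entropies:
H(A) = 0.4642 dits
H(B) = 0.4771 dits
H(C) = 0.2606 dits

The uniform distribution (where all probabilities equal 1/3) achieves the maximum entropy of log_10(3) = 0.4771 dits.

Distribution B has the highest entropy.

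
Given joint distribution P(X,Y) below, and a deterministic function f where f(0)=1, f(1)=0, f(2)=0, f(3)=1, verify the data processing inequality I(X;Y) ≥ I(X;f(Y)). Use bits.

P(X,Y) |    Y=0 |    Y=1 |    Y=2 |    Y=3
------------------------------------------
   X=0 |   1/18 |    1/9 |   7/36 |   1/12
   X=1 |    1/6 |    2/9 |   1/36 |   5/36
I(X;Y) = 0.1718, I(X;f(Y)) = 0.0413, inequality holds: 0.1718 ≥ 0.0413

Data Processing Inequality: For any Markov chain X → Y → Z, we have I(X;Y) ≥ I(X;Z).

Here Z = f(Y) is a deterministic function of Y, forming X → Y → Z.

Original I(X;Y) = 0.1718 bits

After applying f:
P(X,Z) where Z=f(Y):
- P(X,Z=0) = P(X,Y=1) + P(X,Y=2)
- P(X,Z=1) = P(X,Y=0) + P(X,Y=3)

I(X;Z) = I(X;f(Y)) = 0.0413 bits

Verification: 0.1718 ≥ 0.0413 ✓

Information cannot be created by processing; the function f can only lose information about X.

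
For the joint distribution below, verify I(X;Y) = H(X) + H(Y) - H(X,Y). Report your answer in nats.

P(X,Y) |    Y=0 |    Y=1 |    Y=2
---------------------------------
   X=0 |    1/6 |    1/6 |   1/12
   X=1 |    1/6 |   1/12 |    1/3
I(X;Y) = 0.0805 nats

Mutual information has multiple equivalent forms:
- I(X;Y) = H(X) - H(X|Y)
- I(X;Y) = H(Y) - H(Y|X)
- I(X;Y) = H(X) + H(Y) - H(X,Y)

Computing all quantities:
H(X) = 0.6792, H(Y) = 1.0776, H(X,Y) = 1.6762
H(X|Y) = 0.5987, H(Y|X) = 0.9970

Verification:
H(X) - H(X|Y) = 0.6792 - 0.5987 = 0.0805
H(Y) - H(Y|X) = 1.0776 - 0.9970 = 0.0805
H(X) + H(Y) - H(X,Y) = 0.6792 + 1.0776 - 1.6762 = 0.0805

All forms give I(X;Y) = 0.0805 nats. ✓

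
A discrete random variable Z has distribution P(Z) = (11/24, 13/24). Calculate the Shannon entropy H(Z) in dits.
0.2995 dits

Shannon entropy is H(X) = -Σ p(x) log p(x).

For P = (11/24, 13/24):
H = -11/24 × log_10(11/24) -13/24 × log_10(13/24)
H = 0.2995 dits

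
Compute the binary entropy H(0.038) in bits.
0.2330 bits

The binary entropy function is:
H(p) = -p log(p) - (1-p) log(1-p)

H(0.038) = -0.038 × log_2(0.038) - 0.962 × log_2(0.962)
H(0.038) = 0.2330 bits

Note: Binary entropy is maximized at p=0.5 (H=1 bit) and minimized at p=0 or p=1 (H=0).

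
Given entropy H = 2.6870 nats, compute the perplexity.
14.6875

Perplexity is e^H (or exp(H) for natural log).

H = 2.6870 nats
Perplexity = e^2.6870 = 14.6875

Interpretation: The model's uncertainty is equivalent to choosing uniformly among 14.7 options.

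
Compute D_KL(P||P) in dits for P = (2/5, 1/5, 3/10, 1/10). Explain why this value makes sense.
0.0000 dits

KL divergence satisfies the Gibbs inequality: D_KL(P||Q) ≥ 0 for all distributions P, Q.

D_KL(P||Q) = Σ p(x) log(p(x)/q(x))
Each term is p(x) × log_10(p(x)/p(x)) = p(x) × log_10(1) = 0, so the sum is 0.
D_KL(P||Q) = 0.0000 dits

When P = Q, the KL divergence is exactly 0, as there is no 'divergence' between identical distributions.

This non-negativity is a fundamental property: relative entropy cannot be negative because it measures how different Q is from P.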